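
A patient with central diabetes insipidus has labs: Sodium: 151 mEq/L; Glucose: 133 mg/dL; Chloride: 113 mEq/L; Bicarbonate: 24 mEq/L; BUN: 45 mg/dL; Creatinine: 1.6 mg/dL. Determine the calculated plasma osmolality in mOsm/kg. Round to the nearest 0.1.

Calculated osmolality = 2·Na + glucose/18 + BUN/2.8
= 2·151 + 133/18 + 45/2.8
= 302 + 7.39 + 16.07
= 325.46 mOsm/kg

325.5 mOsm/kg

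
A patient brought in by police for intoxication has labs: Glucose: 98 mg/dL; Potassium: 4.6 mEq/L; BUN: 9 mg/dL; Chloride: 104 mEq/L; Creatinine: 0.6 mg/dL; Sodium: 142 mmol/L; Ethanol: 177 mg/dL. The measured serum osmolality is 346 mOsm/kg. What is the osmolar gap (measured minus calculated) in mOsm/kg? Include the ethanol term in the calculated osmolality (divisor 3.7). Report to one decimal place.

5.5 mOsm/kg

Calculated osmolality = 2·Na + glucose/18 + BUN/2.8 + ethanol/3.7
= 2·142 + 98/18 + 9/2.8 + 177/3.7
= 284 + 5.44 + 3.21 + 47.84
= 340.49 mOsm/kg ≈ 340.5 mOsm/kg
Osmolar gap = measured − calculated = 346 − 340.5 = 5.5 mOsm/kg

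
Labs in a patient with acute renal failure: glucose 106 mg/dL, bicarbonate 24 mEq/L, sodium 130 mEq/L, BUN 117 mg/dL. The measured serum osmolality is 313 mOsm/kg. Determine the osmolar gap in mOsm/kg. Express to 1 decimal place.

5.3 mOsm/kg

Calculated osmolality = 2·Na + glucose/18 + BUN/2.8
= 2·130 + 106/18 + 117/2.8
= 260 + 5.89 + 41.79
= 307.68 mOsm/kg ≈ 307.7 mOsm/kg
Osmolar gap = measured − calculated = 313 − 307.7 = 5.3 mOsm/kg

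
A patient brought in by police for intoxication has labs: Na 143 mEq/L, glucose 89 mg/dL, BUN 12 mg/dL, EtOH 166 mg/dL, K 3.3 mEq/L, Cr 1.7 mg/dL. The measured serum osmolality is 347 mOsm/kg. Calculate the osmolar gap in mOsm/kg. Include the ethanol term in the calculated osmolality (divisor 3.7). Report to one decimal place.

6.9 mOsm/kg

Calculated osmolality = 2·Na + glucose/18 + BUN/2.8 + ethanol/3.7
= 2·143 + 89/18 + 12/2.8 + 166/3.7
= 286 + 4.94 + 4.29 + 44.86
= 340.09 mOsm/kg ≈ 340.1 mOsm/kg
Osmolar gap = measured − calculated = 347 − 340.1 = 6.9 mOsm/kg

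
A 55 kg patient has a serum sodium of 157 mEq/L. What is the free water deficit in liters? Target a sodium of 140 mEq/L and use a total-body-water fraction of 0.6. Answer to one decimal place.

TBW = 0.6 · 55 = 33 L
Free water deficit = TBW · (Na/140 − 1)
= 33 · (157/140 − 1)
= 33 · 0.1214
= 4.01 L

4.0 L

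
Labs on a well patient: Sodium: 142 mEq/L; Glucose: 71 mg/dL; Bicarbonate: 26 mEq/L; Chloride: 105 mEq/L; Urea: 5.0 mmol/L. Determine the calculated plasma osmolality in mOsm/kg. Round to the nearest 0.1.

Calculated osmolality = 2·Na + glucose/18 + urea
= 2·142 + 71/18 + 5
= 284 + 3.94 + 5
= 292.94 mOsm/kg

292.9 mOsm/kg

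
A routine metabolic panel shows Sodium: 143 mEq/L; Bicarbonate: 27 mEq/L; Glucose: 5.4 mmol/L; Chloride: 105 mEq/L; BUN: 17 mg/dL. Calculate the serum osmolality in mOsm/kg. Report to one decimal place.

297.5 mOsm/kg

Calculated osmolality = 2·Na + glucose + BUN/2.8
= 2·143 + 5.4 + 17/2.8
= 286 + 5.40 + 6.07
= 297.47 mOsm/kg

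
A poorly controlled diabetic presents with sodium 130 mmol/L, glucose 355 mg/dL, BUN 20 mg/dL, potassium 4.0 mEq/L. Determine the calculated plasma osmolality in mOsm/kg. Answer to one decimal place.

286.9 mOsm/kg

Calculated osmolality = 2·Na + glucose/18 + BUN/2.8
= 2·130 + 355/18 + 20/2.8
= 260 + 19.72 + 7.14
= 286.86 mOsm/kg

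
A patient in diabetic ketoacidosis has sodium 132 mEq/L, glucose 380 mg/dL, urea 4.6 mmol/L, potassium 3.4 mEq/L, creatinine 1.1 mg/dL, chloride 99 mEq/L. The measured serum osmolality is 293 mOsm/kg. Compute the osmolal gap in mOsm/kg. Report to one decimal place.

3.3 mOsm/kg

Calculated osmolality = 2·Na + glucose/18 + urea
= 2·132 + 380/18 + 4.6
= 264 + 21.11 + 4.60
= 289.71 mOsm/kg ≈ 289.7 mOsm/kg
Osmolar gap = measured − calculated = 293 − 289.7 = 3.3 mOsm/kg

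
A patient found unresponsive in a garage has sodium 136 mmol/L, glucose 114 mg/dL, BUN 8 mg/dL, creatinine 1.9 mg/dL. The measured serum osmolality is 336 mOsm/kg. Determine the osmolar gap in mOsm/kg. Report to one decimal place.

Calculated osmolality = 2·Na + glucose/18 + BUN/2.8
= 2·136 + 114/18 + 8/2.8
= 272 + 6.33 + 2.86
= 281.19 mOsm/kg ≈ 281.2 mOsm/kg
Osmolar gap = measured − calculated = 336 − 281.2 = 54.8 mOsm/kg

54.8 mOsm/kg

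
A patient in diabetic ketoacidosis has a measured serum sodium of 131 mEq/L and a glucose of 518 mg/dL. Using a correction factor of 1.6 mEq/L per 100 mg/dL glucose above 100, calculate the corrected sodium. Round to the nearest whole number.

138 mEq/L

Corrected Na = measured Na + 1.6 · (glucose − 100)/100
= 131 + 1.6 · (518 − 100)/100
= 131 + 6.7
= 137.7 mEq/L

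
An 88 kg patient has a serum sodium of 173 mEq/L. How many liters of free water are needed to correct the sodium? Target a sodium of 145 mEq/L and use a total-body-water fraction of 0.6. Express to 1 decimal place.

TBW = 0.6 · 88 = 52.8 L
Free water deficit = TBW · (Na/145 − 1)
= 52.8 · (173/145 − 1)
= 52.8 · 0.1931
= 10.2 L

10.2 L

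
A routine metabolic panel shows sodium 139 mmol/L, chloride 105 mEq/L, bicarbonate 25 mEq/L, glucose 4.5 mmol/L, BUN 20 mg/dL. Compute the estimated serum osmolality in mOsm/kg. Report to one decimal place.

289.6 mOsm/kg

Calculated osmolality = 2·Na + glucose + BUN/2.8
= 2·139 + 4.5 + 20/2.8
= 278 + 4.50 + 7.14
= 289.64 mOsm/kg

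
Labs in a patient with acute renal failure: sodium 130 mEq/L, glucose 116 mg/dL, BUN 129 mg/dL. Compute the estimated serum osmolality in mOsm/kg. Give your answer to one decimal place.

312.5 mOsm/kg

Calculated osmolality = 2·Na + glucose/18 + BUN/2.8
= 2·130 + 116/18 + 129/2.8
= 260 + 6.44 + 46.07
= 312.51 mOsm/kg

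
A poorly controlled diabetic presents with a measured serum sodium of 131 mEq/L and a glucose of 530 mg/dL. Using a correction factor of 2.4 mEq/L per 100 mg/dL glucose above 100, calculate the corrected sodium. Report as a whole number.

141 mEq/L

Corrected Na = measured Na + 2.4 · (glucose − 100)/100
= 131 + 2.4 · (530 − 100)/100
= 131 + 10.3
= 141.3 mEq/L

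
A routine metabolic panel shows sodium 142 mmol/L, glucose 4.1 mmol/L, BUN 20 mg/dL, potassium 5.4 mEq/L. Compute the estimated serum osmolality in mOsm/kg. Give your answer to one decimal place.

295.2 mOsm/kg

Calculated osmolality = 2·Na + glucose + BUN/2.8
= 2·142 + 4.1 + 20/2.8
= 284 + 4.10 + 7.14
= 295.24 mOsm/kg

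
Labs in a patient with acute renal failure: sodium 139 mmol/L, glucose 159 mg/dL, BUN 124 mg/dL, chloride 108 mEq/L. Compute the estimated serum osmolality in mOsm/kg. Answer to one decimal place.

331.1 mOsm/kg

Calculated osmolality = 2·Na + glucose/18 + BUN/2.8
= 2·139 + 159/18 + 124/2.8
= 278 + 8.83 + 44.29
= 331.12 mOsm/kg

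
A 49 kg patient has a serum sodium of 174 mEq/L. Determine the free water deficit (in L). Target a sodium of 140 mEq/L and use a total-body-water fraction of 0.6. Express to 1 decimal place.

TBW = 0.6 · 49 = 29.4 L
Free water deficit = TBW · (Na/140 − 1)
= 29.4 · (174/140 − 1)
= 29.4 · 0.2429
= 7.14 L

7.1 L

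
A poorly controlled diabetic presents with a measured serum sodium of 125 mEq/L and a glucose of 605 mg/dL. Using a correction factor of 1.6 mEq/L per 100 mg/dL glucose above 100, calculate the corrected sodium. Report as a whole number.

Corrected Na = measured Na + 1.6 · (glucose − 100)/100
= 125 + 1.6 · (605 − 100)/100
= 125 + 8.1
= 133.1 mEq/L

133 mEq/L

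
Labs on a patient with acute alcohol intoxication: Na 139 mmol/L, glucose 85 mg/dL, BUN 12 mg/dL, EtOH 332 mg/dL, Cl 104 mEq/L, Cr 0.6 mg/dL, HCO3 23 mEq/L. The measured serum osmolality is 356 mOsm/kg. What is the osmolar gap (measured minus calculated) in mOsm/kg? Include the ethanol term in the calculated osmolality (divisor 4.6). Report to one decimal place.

Calculated osmolality = 2·Na + glucose/18 + BUN/2.8 + ethanol/4.6
= 2·139 + 85/18 + 12/2.8 + 332/4.6
= 278 + 4.72 + 4.29 + 72.17
= 359.18 mOsm/kg ≈ 359.2 mOsm/kg
Osmolar gap = measured − calculated = 356 − 359.2 = -3.2 mOsm/kg

-3.2 mOsm/kg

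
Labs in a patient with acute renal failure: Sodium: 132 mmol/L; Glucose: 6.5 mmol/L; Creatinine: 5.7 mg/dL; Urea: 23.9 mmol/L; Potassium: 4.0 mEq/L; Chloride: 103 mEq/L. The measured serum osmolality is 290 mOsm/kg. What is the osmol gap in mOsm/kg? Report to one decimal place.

Calculated osmolality = 2·Na + glucose + urea
= 2·132 + 6.5 + 23.9
= 264 + 6.50 + 23.90
= 294.4 mOsm/kg ≈ 294.4 mOsm/kg
Osmolar gap = measured − calculated = 290 − 294.4 = -4.4 mOsm/kg

-4.4 mOsm/kg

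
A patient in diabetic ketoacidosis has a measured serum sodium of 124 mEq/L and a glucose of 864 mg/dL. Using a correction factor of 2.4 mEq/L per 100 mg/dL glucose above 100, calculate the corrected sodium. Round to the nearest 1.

Corrected Na = measured Na + 2.4 · (glucose − 100)/100
= 124 + 2.4 · (864 − 100)/100
= 124 + 18.3
= 142.3 mEq/L

142 mEq/L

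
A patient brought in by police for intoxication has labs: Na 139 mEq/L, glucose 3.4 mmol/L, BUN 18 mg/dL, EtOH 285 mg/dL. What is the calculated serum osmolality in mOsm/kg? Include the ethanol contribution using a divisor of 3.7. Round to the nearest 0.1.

Calculated osmolality = 2·Na + glucose + BUN/2.8 + ethanol/3.7
= 2·139 + 3.4 + 18/2.8 + 285/3.7
= 278 + 3.40 + 6.43 + 77.03
= 364.86 mOsm/kg

364.9 mOsm/kg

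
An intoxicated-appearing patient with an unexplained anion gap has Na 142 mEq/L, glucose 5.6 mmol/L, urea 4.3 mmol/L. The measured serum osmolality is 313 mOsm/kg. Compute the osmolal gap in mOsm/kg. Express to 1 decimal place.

Calculated osmolality = 2·Na + glucose + urea
= 2·142 + 5.6 + 4.3
= 284 + 5.60 + 4.30
= 293.9 mOsm/kg ≈ 293.9 mOsm/kg
Osmolar gap = measured − calculated = 313 − 293.9 = 19.1 mOsm/kg

19.1 mOsm/kg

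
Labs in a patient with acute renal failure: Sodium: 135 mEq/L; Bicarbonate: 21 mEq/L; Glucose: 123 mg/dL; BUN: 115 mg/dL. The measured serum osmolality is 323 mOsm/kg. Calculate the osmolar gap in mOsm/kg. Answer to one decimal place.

Calculated osmolality = 2·Na + glucose/18 + BUN/2.8
= 2·135 + 123/18 + 115/2.8
= 270 + 6.83 + 41.07
= 317.9 mOsm/kg ≈ 317.9 mOsm/kg
Osmolar gap = measured − calculated = 323 − 317.9 = 5.1 mOsm/kg

5.1 mOsm/kg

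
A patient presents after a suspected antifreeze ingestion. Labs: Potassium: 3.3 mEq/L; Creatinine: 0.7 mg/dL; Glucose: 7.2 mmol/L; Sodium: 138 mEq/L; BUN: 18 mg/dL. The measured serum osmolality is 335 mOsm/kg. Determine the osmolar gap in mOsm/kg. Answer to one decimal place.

45.4 mOsm/kg

Calculated osmolality = 2·Na + glucose + BUN/2.8
= 2·138 + 7.2 + 18/2.8
= 276 + 7.20 + 6.43
= 289.63 mOsm/kg ≈ 289.6 mOsm/kg
Osmolar gap = measured − calculated = 335 − 289.6 = 45.4 mOsm/kg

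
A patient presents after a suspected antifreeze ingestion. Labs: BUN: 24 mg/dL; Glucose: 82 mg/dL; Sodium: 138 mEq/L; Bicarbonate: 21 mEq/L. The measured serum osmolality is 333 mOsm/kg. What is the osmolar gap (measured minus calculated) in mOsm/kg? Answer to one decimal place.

43.9 mOsm/kg

Calculated osmolality = 2·Na + glucose/18 + BUN/2.8
= 2·138 + 82/18 + 24/2.8
= 276 + 4.56 + 8.57
= 289.13 mOsm/kg ≈ 289.1 mOsm/kg
Osmolar gap = measured − calculated = 333 − 289.1 = 43.9 mOsm/kg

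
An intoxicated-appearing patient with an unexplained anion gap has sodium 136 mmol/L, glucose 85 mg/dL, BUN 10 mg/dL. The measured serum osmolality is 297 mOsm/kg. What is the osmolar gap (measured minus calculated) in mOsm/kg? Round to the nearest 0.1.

16.7 mOsm/kg

Calculated osmolality = 2·Na + glucose/18 + BUN/2.8
= 2·136 + 85/18 + 10/2.8
= 272 + 4.72 + 3.57
= 280.29 mOsm/kg ≈ 280.3 mOsm/kg
Osmolar gap = measured − calculated = 297 − 280.3 = 16.7 mOsm/kg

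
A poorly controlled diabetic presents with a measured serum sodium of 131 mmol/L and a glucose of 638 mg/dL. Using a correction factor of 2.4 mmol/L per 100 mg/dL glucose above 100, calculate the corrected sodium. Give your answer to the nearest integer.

144 mmol/L

Corrected Na = measured Na + 2.4 · (glucose − 100)/100
= 131 + 2.4 · (638 − 100)/100
= 131 + 12.9
= 143.9 mmol/L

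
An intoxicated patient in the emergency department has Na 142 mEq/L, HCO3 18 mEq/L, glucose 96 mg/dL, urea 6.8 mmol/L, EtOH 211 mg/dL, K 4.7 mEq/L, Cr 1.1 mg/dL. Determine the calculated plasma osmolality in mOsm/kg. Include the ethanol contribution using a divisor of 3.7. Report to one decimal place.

Calculated osmolality = 2·Na + glucose/18 + urea + ethanol/3.7
= 2·142 + 96/18 + 6.8 + 211/3.7
= 284 + 5.33 + 6.80 + 57.03
= 353.16 mOsm/kg

353.2 mOsm/kg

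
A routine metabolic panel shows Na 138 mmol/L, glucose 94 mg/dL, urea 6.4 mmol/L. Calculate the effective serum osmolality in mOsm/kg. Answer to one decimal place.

Effective osmolality excludes urea (freely permeant across cell membranes):
2·Na + glucose/18
= 2·138 + 94/18
= 276 + 5.22
= 281.22 mOsm/kg

281.2 mOsm/kg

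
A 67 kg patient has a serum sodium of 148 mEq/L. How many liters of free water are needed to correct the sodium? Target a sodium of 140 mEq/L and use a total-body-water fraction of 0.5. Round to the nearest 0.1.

TBW = 0.5 · 67 = 33.5 L
Free water deficit = TBW · (Na/140 − 1)
= 33.5 · (148/140 − 1)
= 33.5 · 0.0571
= 1.91 L

1.9 L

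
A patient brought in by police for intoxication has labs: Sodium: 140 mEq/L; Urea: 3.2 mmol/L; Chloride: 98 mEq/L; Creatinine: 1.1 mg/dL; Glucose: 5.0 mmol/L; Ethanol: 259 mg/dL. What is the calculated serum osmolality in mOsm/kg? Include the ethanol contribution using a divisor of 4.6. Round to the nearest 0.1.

Calculated osmolality = 2·Na + glucose + urea + ethanol/4.6
= 2·140 + 5 + 3.2 + 259/4.6
= 280 + 5 + 3.20 + 56.30
= 344.5 mOsm/kg

344.5 mOsm/kg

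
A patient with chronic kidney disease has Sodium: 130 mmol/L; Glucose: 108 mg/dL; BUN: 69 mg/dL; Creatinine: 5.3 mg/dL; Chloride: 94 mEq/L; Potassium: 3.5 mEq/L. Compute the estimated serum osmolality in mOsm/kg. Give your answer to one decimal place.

290.6 mOsm/kg

Calculated osmolality = 2·Na + glucose/18 + BUN/2.8
= 2·130 + 108/18 + 69/2.8
= 260 + 6 + 24.64
= 290.64 mOsm/kg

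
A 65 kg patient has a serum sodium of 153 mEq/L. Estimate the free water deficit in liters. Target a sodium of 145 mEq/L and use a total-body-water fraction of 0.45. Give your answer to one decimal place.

TBW = 0.45 · 65 = 29.25 L
Free water deficit = TBW · (Na/145 − 1)
= 29.25 · (153/145 − 1)
= 29.25 · 0.0552
= 1.61 L

1.6 L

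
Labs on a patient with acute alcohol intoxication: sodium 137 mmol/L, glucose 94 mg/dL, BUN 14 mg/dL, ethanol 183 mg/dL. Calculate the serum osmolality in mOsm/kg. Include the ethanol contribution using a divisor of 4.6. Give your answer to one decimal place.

Calculated osmolality = 2·Na + glucose/18 + BUN/2.8 + ethanol/4.6
= 2·137 + 94/18 + 14/2.8 + 183/4.6
= 274 + 5.22 + 5 + 39.78
= 324 mOsm/kg

324.0 mOsm/kg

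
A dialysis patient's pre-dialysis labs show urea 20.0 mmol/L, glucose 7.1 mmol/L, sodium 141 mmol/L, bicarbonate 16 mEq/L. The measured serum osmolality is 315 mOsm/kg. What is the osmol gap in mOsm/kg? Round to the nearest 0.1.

5.9 mOsm/kg

Calculated osmolality = 2·Na + glucose + urea
= 2·141 + 7.1 + 20
= 282 + 7.10 + 20
= 309.1 mOsm/kg ≈ 309.1 mOsm/kg
Osmolar gap = measured − calculated = 315 − 309.1 = 5.9 mOsm/kg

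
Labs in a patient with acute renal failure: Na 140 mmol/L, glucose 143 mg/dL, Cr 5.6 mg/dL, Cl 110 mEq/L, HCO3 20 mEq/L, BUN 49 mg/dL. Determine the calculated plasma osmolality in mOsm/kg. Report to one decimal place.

Calculated osmolality = 2·Na + glucose/18 + BUN/2.8
= 2·140 + 143/18 + 49/2.8
= 280 + 7.94 + 17.50
= 305.44 mOsm/kg

305.4 mOsm/kg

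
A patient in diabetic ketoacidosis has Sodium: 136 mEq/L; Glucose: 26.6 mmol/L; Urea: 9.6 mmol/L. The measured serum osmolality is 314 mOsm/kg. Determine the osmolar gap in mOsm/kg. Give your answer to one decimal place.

Calculated osmolality = 2·Na + glucose + urea
= 2·136 + 26.6 + 9.6
= 272 + 26.60 + 9.60
= 308.2 mOsm/kg ≈ 308.2 mOsm/kg
Osmolar gap = measured − calculated = 314 − 308.2 = 5.8 mOsm/kg

5.8 mOsm/kg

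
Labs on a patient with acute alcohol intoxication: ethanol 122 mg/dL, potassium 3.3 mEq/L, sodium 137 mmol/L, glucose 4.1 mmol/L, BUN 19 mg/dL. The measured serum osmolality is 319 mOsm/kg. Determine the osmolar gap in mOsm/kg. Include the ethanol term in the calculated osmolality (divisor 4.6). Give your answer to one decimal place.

7.6 mOsm/kg

Calculated osmolality = 2·Na + glucose + BUN/2.8 + ethanol/4.6
= 2·137 + 4.1 + 19/2.8 + 122/4.6
= 274 + 4.10 + 6.79 + 26.52
= 311.41 mOsm/kg ≈ 311.4 mOsm/kg
Osmolar gap = measured − calculated = 319 − 311.4 = 7.6 mOsm/kg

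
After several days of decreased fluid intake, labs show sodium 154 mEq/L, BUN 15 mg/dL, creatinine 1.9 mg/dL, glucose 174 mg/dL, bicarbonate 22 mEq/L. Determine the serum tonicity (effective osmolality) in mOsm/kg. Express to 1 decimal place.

317.7 mOsm/kg

Effective osmolality excludes urea (freely permeant across cell membranes):
2·Na + glucose/18
= 2·154 + 174/18
= 308 + 9.67
= 317.67 mOsm/kg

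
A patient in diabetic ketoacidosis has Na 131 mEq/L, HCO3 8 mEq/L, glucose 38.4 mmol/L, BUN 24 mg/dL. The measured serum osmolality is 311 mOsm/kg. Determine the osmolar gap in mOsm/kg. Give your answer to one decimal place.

2.0 mOsm/kg

Calculated osmolality = 2·Na + glucose + BUN/2.8
= 2·131 + 38.4 + 24/2.8
= 262 + 38.40 + 8.57
= 308.97 mOsm/kg ≈ 309.0 mOsm/kg
Osmolar gap = measured − calculated = 311 − 309.0 = 2.0 mOsm/kg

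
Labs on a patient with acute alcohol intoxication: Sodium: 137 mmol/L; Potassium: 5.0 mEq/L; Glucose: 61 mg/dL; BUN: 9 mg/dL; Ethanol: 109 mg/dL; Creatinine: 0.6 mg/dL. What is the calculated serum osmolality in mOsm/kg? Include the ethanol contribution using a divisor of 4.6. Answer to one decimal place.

Calculated osmolality = 2·Na + glucose/18 + BUN/2.8 + ethanol/4.6
= 2·137 + 61/18 + 9/2.8 + 109/4.6
= 274 + 3.39 + 3.21 + 23.70
= 304.3 mOsm/kg

304.3 mOsm/kg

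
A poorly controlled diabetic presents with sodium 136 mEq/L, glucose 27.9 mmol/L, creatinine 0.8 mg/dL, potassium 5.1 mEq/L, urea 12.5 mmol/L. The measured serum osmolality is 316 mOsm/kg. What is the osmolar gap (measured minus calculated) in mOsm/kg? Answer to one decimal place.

3.6 mOsm/kg

Calculated osmolality = 2·Na + glucose + urea
= 2·136 + 27.9 + 12.5
= 272 + 27.90 + 12.50
= 312.4 mOsm/kg ≈ 312.4 mOsm/kg
Osmolar gap = measured − calculated = 316 − 312.4 = 3.6 mOsm/kg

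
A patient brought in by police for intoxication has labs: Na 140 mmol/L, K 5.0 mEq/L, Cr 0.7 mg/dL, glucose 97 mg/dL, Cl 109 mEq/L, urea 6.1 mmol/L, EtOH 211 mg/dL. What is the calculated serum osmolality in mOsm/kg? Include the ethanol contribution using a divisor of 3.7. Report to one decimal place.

348.5 mOsm/kg

Calculated osmolality = 2·Na + glucose/18 + urea + ethanol/3.7
= 2·140 + 97/18 + 6.1 + 211/3.7
= 280 + 5.39 + 6.10 + 57.03
= 348.52 mOsm/kg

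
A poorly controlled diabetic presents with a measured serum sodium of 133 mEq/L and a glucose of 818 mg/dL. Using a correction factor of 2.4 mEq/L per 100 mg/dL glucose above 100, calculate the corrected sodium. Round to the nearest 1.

150 mEq/L

Corrected Na = measured Na + 2.4 · (glucose − 100)/100
= 133 + 2.4 · (818 − 100)/100
= 133 + 17.2
= 150.2 mEq/L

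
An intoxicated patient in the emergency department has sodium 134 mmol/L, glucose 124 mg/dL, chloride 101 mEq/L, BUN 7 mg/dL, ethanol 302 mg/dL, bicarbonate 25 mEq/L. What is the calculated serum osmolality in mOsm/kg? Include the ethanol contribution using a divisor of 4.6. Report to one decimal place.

343.0 mOsm/kg

Calculated osmolality = 2·Na + glucose/18 + BUN/2.8 + ethanol/4.6
= 2·134 + 124/18 + 7/2.8 + 302/4.6
= 268 + 6.89 + 2.50 + 65.65
= 343.04 mOsm/kg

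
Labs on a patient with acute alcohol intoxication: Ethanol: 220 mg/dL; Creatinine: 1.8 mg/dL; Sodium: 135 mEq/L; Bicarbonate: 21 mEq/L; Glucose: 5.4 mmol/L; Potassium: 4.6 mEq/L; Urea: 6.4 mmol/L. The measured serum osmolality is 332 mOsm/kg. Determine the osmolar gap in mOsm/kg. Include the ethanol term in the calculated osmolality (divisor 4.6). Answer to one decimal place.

Calculated osmolality = 2·Na + glucose + urea + ethanol/4.6
= 2·135 + 5.4 + 6.4 + 220/4.6
= 270 + 5.40 + 6.40 + 47.83
= 329.63 mOsm/kg ≈ 329.6 mOsm/kg
Osmolar gap = measured − calculated = 332 − 329.6 = 2.4 mOsm/kg

2.4 mOsm/kg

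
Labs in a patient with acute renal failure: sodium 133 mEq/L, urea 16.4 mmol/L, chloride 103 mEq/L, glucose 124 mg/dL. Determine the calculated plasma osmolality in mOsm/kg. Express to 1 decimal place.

289.3 mOsm/kg

Calculated osmolality = 2·Na + glucose/18 + urea
= 2·133 + 124/18 + 16.4
= 266 + 6.89 + 16.40
= 289.29 mOsm/kg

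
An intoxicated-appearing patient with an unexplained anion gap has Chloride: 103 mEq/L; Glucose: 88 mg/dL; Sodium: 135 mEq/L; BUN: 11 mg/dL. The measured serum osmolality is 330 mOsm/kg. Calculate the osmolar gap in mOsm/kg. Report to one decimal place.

Calculated osmolality = 2·Na + glucose/18 + BUN/2.8
= 2·135 + 88/18 + 11/2.8
= 270 + 4.89 + 3.93
= 278.82 mOsm/kg ≈ 278.8 mOsm/kg
Osmolar gap = measured − calculated = 330 − 278.8 = 51.2 mOsm/kg

51.2 mOsm/kg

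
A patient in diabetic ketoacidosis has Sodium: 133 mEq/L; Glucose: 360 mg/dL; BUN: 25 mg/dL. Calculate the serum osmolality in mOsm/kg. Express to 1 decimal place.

294.9 mOsm/kg

Calculated osmolality = 2·Na + glucose/18 + BUN/2.8
= 2·133 + 360/18 + 25/2.8
= 266 + 20 + 8.93
= 294.93 mOsm/kg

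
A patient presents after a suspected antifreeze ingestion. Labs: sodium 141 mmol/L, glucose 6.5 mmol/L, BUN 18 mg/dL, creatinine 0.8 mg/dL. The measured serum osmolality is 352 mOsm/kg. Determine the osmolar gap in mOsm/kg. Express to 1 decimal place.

Calculated osmolality = 2·Na + glucose + BUN/2.8
= 2·141 + 6.5 + 18/2.8
= 282 + 6.50 + 6.43
= 294.93 mOsm/kg ≈ 294.9 mOsm/kg
Osmolar gap = measured − calculated = 352 − 294.9 = 57.1 mOsm/kg

57.1 mOsm/kg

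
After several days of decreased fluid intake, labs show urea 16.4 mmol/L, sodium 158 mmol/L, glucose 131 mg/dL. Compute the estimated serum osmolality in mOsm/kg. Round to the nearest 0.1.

Calculated osmolality = 2·Na + glucose/18 + urea
= 2·158 + 131/18 + 16.4
= 316 + 7.28 + 16.40
= 339.68 mOsm/kg

339.7 mOsm/kg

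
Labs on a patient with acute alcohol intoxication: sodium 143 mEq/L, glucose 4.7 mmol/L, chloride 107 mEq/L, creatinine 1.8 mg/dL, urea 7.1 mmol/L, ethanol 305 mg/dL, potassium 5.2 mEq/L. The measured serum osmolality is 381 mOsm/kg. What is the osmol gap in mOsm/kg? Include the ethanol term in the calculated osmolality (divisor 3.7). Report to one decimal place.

Calculated osmolality = 2·Na + glucose + urea + ethanol/3.7
= 2·143 + 4.7 + 7.1 + 305/3.7
= 286 + 4.70 + 7.10 + 82.43
= 380.23 mOsm/kg ≈ 380.2 mOsm/kg
Osmolar gap = measured − calculated = 381 − 380.2 = 0.8 mOsm/kg

0.8 mOsm/kg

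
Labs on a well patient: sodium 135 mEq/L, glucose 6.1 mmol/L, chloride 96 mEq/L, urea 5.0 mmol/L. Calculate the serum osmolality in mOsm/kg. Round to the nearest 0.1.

Calculated osmolality = 2·Na + glucose + urea
= 2·135 + 6.1 + 5
= 270 + 6.10 + 5
= 281.1 mOsm/kg

281.1 mOsm/kg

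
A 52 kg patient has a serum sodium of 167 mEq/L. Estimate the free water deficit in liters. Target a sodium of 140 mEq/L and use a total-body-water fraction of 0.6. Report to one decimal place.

TBW = 0.6 · 52 = 31.2 L
Free water deficit = TBW · (Na/140 − 1)
= 31.2 · (167/140 − 1)
= 31.2 · 0.1929
= 6.02 L

6.0 L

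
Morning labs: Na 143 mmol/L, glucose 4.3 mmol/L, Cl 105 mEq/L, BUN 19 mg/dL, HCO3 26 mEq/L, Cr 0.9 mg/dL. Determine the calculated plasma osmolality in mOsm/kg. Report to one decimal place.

297.1 mOsm/kg

Calculated osmolality = 2·Na + glucose + BUN/2.8
= 2·143 + 4.3 + 19/2.8
= 286 + 4.30 + 6.79
= 297.09 mOsm/kg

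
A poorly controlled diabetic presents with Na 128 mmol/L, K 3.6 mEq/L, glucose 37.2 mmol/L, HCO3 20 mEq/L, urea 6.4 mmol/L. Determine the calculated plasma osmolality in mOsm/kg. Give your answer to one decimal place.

Calculated osmolality = 2·Na + glucose + urea
= 2·128 + 37.2 + 6.4
= 256 + 37.20 + 6.40
= 299.6 mOsm/kg

299.6 mOsm/kg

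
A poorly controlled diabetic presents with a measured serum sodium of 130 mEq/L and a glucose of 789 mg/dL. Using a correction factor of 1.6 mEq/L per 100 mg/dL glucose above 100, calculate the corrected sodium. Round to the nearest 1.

141 mEq/L

Corrected Na = measured Na + 1.6 · (glucose − 100)/100
= 130 + 1.6 · (789 − 100)/100
= 130 + 11
= 141 mEq/L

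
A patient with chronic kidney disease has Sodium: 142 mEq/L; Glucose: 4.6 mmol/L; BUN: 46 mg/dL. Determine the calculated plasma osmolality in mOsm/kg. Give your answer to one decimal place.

Calculated osmolality = 2·Na + glucose + BUN/2.8
= 2·142 + 4.6 + 46/2.8
= 284 + 4.60 + 16.43
= 305.03 mOsm/kg

305.0 mOsm/kg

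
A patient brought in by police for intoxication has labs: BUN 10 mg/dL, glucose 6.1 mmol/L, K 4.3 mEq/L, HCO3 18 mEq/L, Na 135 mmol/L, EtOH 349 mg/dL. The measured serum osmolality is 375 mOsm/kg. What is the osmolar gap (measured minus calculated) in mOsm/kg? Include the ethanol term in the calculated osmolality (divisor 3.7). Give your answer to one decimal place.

1.0 mOsm/kg

Calculated osmolality = 2·Na + glucose + BUN/2.8 + ethanol/3.7
= 2·135 + 6.1 + 10/2.8 + 349/3.7
= 270 + 6.10 + 3.57 + 94.32
= 373.99 mOsm/kg ≈ 374.0 mOsm/kg
Osmolar gap = measured − calculated = 375 − 374.0 = 1.0 mOsm/kg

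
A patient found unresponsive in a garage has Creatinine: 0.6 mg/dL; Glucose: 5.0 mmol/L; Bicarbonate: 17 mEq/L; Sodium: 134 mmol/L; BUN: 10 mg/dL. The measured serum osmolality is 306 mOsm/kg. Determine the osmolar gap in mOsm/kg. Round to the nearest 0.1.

Calculated osmolality = 2·Na + glucose + BUN/2.8
= 2·134 + 5 + 10/2.8
= 268 + 5 + 3.57
= 276.57 mOsm/kg ≈ 276.6 mOsm/kg
Osmolar gap = measured − calculated = 306 − 276.6 = 29.4 mOsm/kg

29.4 mOsm/kg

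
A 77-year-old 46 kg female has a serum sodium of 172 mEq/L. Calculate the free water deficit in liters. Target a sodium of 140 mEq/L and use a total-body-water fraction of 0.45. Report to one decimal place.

TBW = 0.45 · 46 = 20.7 L
Free water deficit = TBW · (Na/140 − 1)
= 20.7 · (172/140 − 1)
= 20.7 · 0.2286
= 4.73 L

4.7 L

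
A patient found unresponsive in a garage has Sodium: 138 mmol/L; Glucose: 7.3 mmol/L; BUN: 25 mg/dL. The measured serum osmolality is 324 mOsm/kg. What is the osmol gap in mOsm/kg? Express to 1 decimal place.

Calculated osmolality = 2·Na + glucose + BUN/2.8
= 2·138 + 7.3 + 25/2.8
= 276 + 7.30 + 8.93
= 292.23 mOsm/kg ≈ 292.2 mOsm/kg
Osmolar gap = measured − calculated = 324 − 292.2 = 31.8 mOsm/kg

31.8 mOsm/kg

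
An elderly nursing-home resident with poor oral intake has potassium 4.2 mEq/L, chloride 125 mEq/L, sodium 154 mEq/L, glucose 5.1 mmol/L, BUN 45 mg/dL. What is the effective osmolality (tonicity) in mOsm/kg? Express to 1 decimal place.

Effective osmolality excludes urea (freely permeant across cell membranes):
2·Na + glucose
= 2·154 + 5.1
= 308 + 5.1
= 313.1 mOsm/kg

313.1 mOsm/kg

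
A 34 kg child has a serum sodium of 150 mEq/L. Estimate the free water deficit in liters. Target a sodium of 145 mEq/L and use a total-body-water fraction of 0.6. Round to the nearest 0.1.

TBW = 0.6 · 34 = 20.4 L
Free water deficit = TBW · (Na/145 − 1)
= 20.4 · (150/145 − 1)
= 20.4 · 0.0345
= 0.7 L

0.7 L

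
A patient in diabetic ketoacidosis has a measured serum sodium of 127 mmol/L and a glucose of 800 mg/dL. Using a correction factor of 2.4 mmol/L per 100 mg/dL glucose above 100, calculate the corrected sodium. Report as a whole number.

144 mmol/L

Corrected Na = measured Na + 2.4 · (glucose − 100)/100
= 127 + 2.4 · (800 − 100)/100
= 127 + 16.8
= 143.8 mmol/L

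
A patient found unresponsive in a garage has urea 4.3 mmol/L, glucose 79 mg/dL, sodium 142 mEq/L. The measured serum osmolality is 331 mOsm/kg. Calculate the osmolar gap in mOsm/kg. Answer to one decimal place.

38.3 mOsm/kg

Calculated osmolality = 2·Na + glucose/18 + urea
= 2·142 + 79/18 + 4.3
= 284 + 4.39 + 4.30
= 292.69 mOsm/kg ≈ 292.7 mOsm/kg
Osmolar gap = measured − calculated = 331 − 292.7 = 38.3 mOsm/kg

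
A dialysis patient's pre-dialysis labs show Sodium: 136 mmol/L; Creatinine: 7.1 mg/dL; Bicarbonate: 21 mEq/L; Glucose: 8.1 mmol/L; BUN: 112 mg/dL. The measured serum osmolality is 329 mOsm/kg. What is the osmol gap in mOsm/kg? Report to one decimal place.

8.9 mOsm/kg

Calculated osmolality = 2·Na + glucose + BUN/2.8
= 2·136 + 8.1 + 112/2.8
= 272 + 8.10 + 40
= 320.1 mOsm/kg ≈ 320.1 mOsm/kg
Osmolar gap = measured − calculated = 329 − 320.1 = 8.9 mOsm/kg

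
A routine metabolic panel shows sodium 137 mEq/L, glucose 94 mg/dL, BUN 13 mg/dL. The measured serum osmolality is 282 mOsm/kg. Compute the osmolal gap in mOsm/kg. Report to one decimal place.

-1.9 mOsm/kg

Calculated osmolality = 2·Na + glucose/18 + BUN/2.8
= 2·137 + 94/18 + 13/2.8
= 274 + 5.22 + 4.64
= 283.86 mOsm/kg ≈ 283.9 mOsm/kg
Osmolar gap = measured − calculated = 282 − 283.9 = -1.9 mOsm/kg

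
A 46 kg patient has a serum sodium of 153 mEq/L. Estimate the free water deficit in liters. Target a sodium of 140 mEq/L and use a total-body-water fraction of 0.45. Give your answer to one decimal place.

TBW = 0.45 · 46 = 20.7 L
Free water deficit = TBW · (Na/140 − 1)
= 20.7 · (153/140 − 1)
= 20.7 · 0.0929
= 1.92 L

1.9 L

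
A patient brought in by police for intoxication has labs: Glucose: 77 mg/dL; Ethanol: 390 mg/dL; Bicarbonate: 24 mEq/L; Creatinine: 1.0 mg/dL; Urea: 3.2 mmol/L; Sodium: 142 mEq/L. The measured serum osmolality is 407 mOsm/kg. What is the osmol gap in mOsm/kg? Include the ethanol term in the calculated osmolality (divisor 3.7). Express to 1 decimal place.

Calculated osmolality = 2·Na + glucose/18 + urea + ethanol/3.7
= 2·142 + 77/18 + 3.2 + 390/3.7
= 284 + 4.28 + 3.20 + 105.41
= 396.89 mOsm/kg ≈ 396.9 mOsm/kg
Osmolar gap = measured − calculated = 407 − 396.9 = 10.1 mOsm/kg

10.1 mOsm/kg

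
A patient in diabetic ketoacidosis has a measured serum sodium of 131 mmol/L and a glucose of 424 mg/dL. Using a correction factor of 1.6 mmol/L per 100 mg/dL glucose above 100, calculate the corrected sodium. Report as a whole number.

136 mmol/L

Corrected Na = measured Na + 1.6 · (glucose − 100)/100
= 131 + 1.6 · (424 − 100)/100
= 131 + 5.2
= 136.2 mmol/L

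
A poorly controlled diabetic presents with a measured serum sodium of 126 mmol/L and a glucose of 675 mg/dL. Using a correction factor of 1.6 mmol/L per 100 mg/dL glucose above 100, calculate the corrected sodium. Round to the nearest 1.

135 mmol/L

Corrected Na = measured Na + 1.6 · (glucose − 100)/100
= 126 + 1.6 · (675 − 100)/100
= 126 + 9.2
= 135.2 mmol/L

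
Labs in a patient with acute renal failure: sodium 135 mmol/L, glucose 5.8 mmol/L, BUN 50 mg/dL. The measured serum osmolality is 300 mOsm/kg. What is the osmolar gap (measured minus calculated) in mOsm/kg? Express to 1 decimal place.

Calculated osmolality = 2·Na + glucose + BUN/2.8
= 2·135 + 5.8 + 50/2.8
= 270 + 5.80 + 17.86
= 293.66 mOsm/kg ≈ 293.7 mOsm/kg
Osmolar gap = measured − calculated = 300 − 293.7 = 6.3 mOsm/kg

6.3 mOsm/kg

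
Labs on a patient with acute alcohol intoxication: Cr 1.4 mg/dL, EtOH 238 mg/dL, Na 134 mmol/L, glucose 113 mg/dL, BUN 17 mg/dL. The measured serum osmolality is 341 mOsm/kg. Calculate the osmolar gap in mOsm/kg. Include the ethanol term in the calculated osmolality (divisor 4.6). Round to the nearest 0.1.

8.9 mOsm/kg

Calculated osmolality = 2·Na + glucose/18 + BUN/2.8 + ethanol/4.6
= 2·134 + 113/18 + 17/2.8 + 238/4.6
= 268 + 6.28 + 6.07 + 51.74
= 332.09 mOsm/kg ≈ 332.1 mOsm/kg
Osmolar gap = measured − calculated = 341 − 332.1 = 8.9 mOsm/kg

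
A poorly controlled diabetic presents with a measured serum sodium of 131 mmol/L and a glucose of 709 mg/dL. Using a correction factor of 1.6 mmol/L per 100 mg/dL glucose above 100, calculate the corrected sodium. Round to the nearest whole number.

141 mmol/L

Corrected Na = measured Na + 1.6 · (glucose − 100)/100
= 131 + 1.6 · (709 − 100)/100
= 131 + 9.7
= 140.7 mmol/L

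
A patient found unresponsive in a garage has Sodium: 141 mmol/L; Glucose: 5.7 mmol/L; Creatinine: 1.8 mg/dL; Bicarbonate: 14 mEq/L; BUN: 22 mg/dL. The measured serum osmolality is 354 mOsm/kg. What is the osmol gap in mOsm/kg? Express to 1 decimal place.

Calculated osmolality = 2·Na + glucose + BUN/2.8
= 2·141 + 5.7 + 22/2.8
= 282 + 5.70 + 7.86
= 295.56 mOsm/kg ≈ 295.6 mOsm/kg
Osmolar gap = measured − calculated = 354 − 295.6 = 58.4 mOsm/kg

58.4 mOsm/kg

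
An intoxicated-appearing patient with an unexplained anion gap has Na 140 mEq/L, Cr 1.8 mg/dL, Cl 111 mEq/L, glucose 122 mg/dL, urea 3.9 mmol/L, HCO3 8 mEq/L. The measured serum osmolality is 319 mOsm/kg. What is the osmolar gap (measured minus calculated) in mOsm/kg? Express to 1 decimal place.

28.3 mOsm/kg

Calculated osmolality = 2·Na + glucose/18 + urea
= 2·140 + 122/18 + 3.9
= 280 + 6.78 + 3.90
= 290.68 mOsm/kg ≈ 290.7 mOsm/kg
Osmolar gap = measured − calculated = 319 − 290.7 = 28.3 mOsm/kg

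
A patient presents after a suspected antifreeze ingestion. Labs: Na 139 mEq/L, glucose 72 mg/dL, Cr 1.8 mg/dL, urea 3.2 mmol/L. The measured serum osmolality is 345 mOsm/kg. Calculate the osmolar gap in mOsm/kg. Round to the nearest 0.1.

59.8 mOsm/kg

Calculated osmolality = 2·Na + glucose/18 + urea
= 2·139 + 72/18 + 3.2
= 278 + 4 + 3.20
= 285.2 mOsm/kg ≈ 285.2 mOsm/kg
Osmolar gap = measured − calculated = 345 − 285.2 = 59.8 mOsm/kg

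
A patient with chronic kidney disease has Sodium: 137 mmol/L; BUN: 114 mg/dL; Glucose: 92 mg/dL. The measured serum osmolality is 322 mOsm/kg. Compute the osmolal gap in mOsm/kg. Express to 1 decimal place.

Calculated osmolality = 2·Na + glucose/18 + BUN/2.8
= 2·137 + 92/18 + 114/2.8
= 274 + 5.11 + 40.71
= 319.82 mOsm/kg ≈ 319.8 mOsm/kg
Osmolar gap = measured − calculated = 322 − 319.8 = 2.2 mOsm/kg

2.2 mOsm/kg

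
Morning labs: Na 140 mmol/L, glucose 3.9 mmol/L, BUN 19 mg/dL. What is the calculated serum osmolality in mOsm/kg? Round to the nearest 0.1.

290.7 mOsm/kg

Calculated osmolality = 2·Na + glucose + BUN/2.8
= 2·140 + 3.9 + 19/2.8
= 280 + 3.90 + 6.79
= 290.69 mOsm/kg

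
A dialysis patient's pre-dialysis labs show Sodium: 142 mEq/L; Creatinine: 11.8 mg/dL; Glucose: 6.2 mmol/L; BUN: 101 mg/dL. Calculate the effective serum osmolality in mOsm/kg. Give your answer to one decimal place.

290.2 mOsm/kg

Effective osmolality excludes urea (freely permeant across cell membranes):
2·Na + glucose
= 2·142 + 6.2
= 284 + 6.2
= 290.2 mOsm/kg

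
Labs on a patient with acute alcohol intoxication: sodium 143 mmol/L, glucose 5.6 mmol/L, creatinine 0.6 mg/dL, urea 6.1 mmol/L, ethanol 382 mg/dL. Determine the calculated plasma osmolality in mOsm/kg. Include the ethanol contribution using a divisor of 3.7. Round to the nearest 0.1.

400.9 mOsm/kg

Calculated osmolality = 2·Na + glucose + urea + ethanol/3.7
= 2·143 + 5.6 + 6.1 + 382/3.7
= 286 + 5.60 + 6.10 + 103.24
= 400.94 mOsm/kg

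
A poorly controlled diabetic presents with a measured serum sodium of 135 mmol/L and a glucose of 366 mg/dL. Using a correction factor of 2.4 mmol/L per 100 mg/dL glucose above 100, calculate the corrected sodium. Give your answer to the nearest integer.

141 mmol/L

Corrected Na = measured Na + 2.4 · (glucose − 100)/100
= 135 + 2.4 · (366 − 100)/100
= 135 + 6.4
= 141.4 mmol/L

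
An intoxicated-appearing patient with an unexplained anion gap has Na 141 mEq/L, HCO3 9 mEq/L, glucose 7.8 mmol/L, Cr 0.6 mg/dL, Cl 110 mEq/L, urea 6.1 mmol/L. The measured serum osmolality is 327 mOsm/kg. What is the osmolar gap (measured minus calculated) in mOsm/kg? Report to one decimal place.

31.1 mOsm/kg

Calculated osmolality = 2·Na + glucose + urea
= 2·141 + 7.8 + 6.1
= 282 + 7.80 + 6.10
= 295.9 mOsm/kg ≈ 295.9 mOsm/kg
Osmolar gap = measured − calculated = 327 − 295.9 = 31.1 mOsm/kg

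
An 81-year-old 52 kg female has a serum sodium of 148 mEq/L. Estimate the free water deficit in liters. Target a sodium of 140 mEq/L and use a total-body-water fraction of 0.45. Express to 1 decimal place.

1.3 L

TBW = 0.45 · 52 = 23.4 L
Free water deficit = TBW · (Na/140 − 1)
= 23.4 · (148/140 − 1)
= 23.4 · 0.0571
= 1.34 L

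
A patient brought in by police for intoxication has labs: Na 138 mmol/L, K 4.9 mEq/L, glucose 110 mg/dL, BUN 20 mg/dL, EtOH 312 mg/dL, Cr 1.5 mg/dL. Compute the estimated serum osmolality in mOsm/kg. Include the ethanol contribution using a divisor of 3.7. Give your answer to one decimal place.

Calculated osmolality = 2·Na + glucose/18 + BUN/2.8 + ethanol/3.7
= 2·138 + 110/18 + 20/2.8 + 312/3.7
= 276 + 6.11 + 7.14 + 84.32
= 373.57 mOsm/kg

373.6 mOsm/kg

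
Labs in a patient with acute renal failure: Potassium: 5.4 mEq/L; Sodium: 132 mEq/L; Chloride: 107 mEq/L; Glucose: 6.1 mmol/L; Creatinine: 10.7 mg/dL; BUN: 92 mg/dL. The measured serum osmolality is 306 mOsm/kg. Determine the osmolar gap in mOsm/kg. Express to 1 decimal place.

Calculated osmolality = 2·Na + glucose + BUN/2.8
= 2·132 + 6.1 + 92/2.8
= 264 + 6.10 + 32.86
= 302.96 mOsm/kg ≈ 303.0 mOsm/kg
Osmolar gap = measured − calculated = 306 − 303.0 = 3.0 mOsm/kg

3.0 mOsm/kg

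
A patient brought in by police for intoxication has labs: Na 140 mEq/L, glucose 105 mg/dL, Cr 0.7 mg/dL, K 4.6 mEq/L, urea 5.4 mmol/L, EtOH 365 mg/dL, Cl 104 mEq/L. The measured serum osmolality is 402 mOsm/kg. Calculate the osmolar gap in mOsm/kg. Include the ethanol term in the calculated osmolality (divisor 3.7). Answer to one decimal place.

Calculated osmolality = 2·Na + glucose/18 + urea + ethanol/3.7
= 2·140 + 105/18 + 5.4 + 365/3.7
= 280 + 5.83 + 5.40 + 98.65
= 389.88 mOsm/kg ≈ 389.9 mOsm/kg
Osmolar gap = measured − calculated = 402 − 389.9 = 12.1 mOsm/kg

12.1 mOsm/kg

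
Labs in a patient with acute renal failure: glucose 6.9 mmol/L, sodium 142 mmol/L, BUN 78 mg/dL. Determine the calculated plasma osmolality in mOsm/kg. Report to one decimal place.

Calculated osmolality = 2·Na + glucose + BUN/2.8
= 2·142 + 6.9 + 78/2.8
= 284 + 6.90 + 27.86
= 318.76 mOsm/kg

318.8 mOsm/kg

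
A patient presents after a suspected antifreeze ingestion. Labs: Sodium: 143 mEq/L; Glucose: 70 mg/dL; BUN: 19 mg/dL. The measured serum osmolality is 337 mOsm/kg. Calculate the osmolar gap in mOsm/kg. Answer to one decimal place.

40.3 mOsm/kg

Calculated osmolality = 2·Na + glucose/18 + BUN/2.8
= 2·143 + 70/18 + 19/2.8
= 286 + 3.89 + 6.79
= 296.68 mOsm/kg ≈ 296.7 mOsm/kg
Osmolar gap = measured − calculated = 337 − 296.7 = 40.3 mOsm/kg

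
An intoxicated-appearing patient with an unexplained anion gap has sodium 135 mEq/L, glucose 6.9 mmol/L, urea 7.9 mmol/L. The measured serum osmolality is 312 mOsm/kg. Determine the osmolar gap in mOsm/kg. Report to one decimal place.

Calculated osmolality = 2·Na + glucose + urea
= 2·135 + 6.9 + 7.9
= 270 + 6.90 + 7.90
= 284.8 mOsm/kg ≈ 284.8 mOsm/kg
Osmolar gap = measured − calculated = 312 − 284.8 = 27.2 mOsm/kg

27.2 mOsm/kg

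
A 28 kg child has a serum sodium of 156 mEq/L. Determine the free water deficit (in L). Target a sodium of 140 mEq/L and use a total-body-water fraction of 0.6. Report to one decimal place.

1.9 L

TBW = 0.6 · 28 = 16.8 L
Free water deficit = TBW · (Na/140 − 1)
= 16.8 · (156/140 − 1)
= 16.8 · 0.1143
= 1.92 L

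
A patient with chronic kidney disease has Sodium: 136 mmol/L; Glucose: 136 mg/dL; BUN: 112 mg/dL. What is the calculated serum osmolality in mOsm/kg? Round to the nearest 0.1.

319.6 mOsm/kg

Calculated osmolality = 2·Na + glucose/18 + BUN/2.8
= 2·136 + 136/18 + 112/2.8
= 272 + 7.56 + 40
= 319.56 mOsm/kg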